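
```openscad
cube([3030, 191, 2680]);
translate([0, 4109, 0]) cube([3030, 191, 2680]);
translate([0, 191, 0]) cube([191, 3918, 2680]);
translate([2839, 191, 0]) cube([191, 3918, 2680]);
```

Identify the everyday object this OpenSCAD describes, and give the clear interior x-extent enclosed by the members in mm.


A house (or room) frame. The interior width is 2648 mm.

Four 2680 mm walls enclosing a rectangle with no floor or roof — a room or house frame. Outside width is 3030 mm and wall thickness is 191 mm, so the interior width is 3030 − 2 × 191 = 2648 mm.


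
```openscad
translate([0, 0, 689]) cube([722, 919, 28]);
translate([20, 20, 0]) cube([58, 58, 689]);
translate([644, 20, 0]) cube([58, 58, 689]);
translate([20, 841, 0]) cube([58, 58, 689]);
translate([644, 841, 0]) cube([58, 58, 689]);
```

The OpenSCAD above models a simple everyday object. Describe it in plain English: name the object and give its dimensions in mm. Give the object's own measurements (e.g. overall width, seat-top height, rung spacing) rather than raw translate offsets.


A table: top 722 mm (x) × 919 mm (y), 28 mm thick, upper face at z = 717 mm, on four 58×58 mm square legs, each inset 20 mm from the nearest pair of top edges from z = 0 to the bottom of the top.


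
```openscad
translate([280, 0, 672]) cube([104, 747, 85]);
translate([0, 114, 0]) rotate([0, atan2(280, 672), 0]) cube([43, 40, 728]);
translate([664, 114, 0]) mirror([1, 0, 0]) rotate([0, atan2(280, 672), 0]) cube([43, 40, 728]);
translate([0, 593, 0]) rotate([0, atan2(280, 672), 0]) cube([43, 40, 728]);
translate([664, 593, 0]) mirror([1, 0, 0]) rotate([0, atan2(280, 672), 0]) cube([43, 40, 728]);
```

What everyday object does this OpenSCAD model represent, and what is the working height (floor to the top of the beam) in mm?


A sawhorse. The overall height is 757 mm.

A beam across two mirrored pairs of raked legs — a sawhorse. The beam's underside is at z = 672 (matching the legs' vertical rise in atan2(280, 672)) and the beam is 85 mm tall, so its top is at 672 + 85 = 757 mm. The raked legs top out at the beam's underside, so that is the highest point.


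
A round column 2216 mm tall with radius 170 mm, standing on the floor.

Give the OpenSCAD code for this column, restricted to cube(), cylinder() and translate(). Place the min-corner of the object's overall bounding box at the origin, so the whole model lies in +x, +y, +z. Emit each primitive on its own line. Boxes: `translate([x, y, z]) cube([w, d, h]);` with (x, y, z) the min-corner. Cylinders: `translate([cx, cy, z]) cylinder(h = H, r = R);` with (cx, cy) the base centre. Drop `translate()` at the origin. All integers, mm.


translate([170, 170, 0]) cylinder(h = 2216, r = 170);


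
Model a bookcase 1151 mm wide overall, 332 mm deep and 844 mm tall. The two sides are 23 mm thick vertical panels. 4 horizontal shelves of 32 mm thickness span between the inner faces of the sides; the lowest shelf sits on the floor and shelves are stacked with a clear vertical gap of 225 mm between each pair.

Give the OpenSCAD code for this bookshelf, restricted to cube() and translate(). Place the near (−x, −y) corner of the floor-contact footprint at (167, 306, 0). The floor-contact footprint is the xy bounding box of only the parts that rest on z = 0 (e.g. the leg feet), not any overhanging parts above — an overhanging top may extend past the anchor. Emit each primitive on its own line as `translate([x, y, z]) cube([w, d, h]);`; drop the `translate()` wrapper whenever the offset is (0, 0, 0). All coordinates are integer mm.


translate([167, 306, 0]) cube([23, 332, 844]);
translate([1295, 306, 0]) cube([23, 332, 844]);
translate([190, 306, 0]) cube([1105, 332, 32]);
translate([190, 306, 257]) cube([1105, 332, 32]);
translate([190, 306, 514]) cube([1105, 332, 32]);
translate([190, 306, 771]) cube([1105, 332, 32]);


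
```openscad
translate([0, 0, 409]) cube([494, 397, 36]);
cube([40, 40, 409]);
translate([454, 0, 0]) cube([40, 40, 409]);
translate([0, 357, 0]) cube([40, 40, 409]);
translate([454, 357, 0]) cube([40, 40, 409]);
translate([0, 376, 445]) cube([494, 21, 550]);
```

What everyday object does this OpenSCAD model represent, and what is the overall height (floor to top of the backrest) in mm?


A chair. The overall height is 995 mm.

A slab on four corner posts with a tall panel at the back — a chair. The seat slab sits at z = 409 with thickness 36, and the 550 mm backrest starts at the seat top, so the overall height is 409 + 36 + 550 = 995 mm.


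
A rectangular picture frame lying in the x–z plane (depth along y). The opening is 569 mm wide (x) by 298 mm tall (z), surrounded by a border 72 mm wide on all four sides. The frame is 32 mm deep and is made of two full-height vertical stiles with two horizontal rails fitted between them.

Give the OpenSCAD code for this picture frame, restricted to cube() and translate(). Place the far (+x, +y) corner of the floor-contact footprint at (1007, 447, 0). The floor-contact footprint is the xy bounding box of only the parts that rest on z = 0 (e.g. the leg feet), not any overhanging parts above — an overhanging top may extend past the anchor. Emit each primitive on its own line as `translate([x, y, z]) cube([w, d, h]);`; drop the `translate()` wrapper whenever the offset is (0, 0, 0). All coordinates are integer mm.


translate([294, 415, 0]) cube([72, 32, 442]);
translate([935, 415, 0]) cube([72, 32, 442]);
translate([366, 415, 0]) cube([569, 32, 72]);
translate([366, 415, 370]) cube([569, 32, 72]);


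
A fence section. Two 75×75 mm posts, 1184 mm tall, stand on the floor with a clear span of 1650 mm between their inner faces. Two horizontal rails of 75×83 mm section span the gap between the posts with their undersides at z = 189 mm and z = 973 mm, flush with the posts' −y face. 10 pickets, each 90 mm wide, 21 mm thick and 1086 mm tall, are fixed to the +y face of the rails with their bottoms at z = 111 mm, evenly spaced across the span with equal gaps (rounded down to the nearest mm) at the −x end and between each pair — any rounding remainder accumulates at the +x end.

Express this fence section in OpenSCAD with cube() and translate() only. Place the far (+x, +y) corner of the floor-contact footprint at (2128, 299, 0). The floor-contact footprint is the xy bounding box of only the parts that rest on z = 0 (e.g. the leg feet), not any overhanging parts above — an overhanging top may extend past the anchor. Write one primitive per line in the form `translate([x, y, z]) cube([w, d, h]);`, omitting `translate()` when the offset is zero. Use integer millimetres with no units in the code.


translate([328, 224, 0]) cube([75, 75, 1184]);
translate([2053, 224, 0]) cube([75, 75, 1184]);
translate([403, 224, 189]) cube([1650, 75, 83]);
translate([403, 224, 973]) cube([1650, 75, 83]);
translate([471, 299, 111]) cube([90, 21, 1086]);
translate([629, 299, 111]) cube([90, 21, 1086]);
translate([787, 299, 111]) cube([90, 21, 1086]);
translate([945, 299, 111]) cube([90, 21, 1086]);
translate([1103, 299, 111]) cube([90, 21, 1086]);
translate([1261, 299, 111]) cube([90, 21, 1086]);
translate([1419, 299, 111]) cube([90, 21, 1086]);
translate([1577, 299, 111]) cube([90, 21, 1086]);
translate([1735, 299, 111]) cube([90, 21, 1086]);
translate([1893, 299, 111]) cube([90, 21, 1086]);


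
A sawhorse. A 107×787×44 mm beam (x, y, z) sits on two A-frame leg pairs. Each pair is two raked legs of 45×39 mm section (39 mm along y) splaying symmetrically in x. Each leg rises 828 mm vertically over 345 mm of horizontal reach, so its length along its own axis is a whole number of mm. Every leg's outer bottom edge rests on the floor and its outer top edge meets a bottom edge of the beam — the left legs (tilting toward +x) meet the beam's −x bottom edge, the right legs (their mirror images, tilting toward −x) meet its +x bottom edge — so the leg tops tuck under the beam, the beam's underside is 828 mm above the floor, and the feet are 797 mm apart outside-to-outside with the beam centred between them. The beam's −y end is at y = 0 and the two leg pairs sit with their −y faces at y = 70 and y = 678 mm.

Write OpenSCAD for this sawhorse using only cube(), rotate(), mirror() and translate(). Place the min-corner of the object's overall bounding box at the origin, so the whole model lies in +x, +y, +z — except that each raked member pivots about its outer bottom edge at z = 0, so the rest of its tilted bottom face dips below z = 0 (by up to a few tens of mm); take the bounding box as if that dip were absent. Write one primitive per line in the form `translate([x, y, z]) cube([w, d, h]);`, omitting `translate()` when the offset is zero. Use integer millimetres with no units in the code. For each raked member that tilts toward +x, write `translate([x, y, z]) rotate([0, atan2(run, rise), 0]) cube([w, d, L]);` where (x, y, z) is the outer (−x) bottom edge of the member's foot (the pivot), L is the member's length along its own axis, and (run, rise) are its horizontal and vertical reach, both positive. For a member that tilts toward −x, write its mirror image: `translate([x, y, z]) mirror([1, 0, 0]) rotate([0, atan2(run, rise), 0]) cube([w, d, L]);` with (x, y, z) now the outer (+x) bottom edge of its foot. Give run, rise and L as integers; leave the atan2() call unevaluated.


translate([345, 0, 828]) cube([107, 787, 44]);
translate([0, 70, 0]) rotate([0, atan2(345, 828), 0]) cube([45, 39, 897]);
translate([797, 70, 0]) mirror([1, 0, 0]) rotate([0, atan2(345, 828), 0]) cube([45, 39, 897]);
translate([0, 678, 0]) rotate([0, atan2(345, 828), 0]) cube([45, 39, 897]);
translate([797, 678, 0]) mirror([1, 0, 0]) rotate([0, atan2(345, 828), 0]) cube([45, 39, 897]);


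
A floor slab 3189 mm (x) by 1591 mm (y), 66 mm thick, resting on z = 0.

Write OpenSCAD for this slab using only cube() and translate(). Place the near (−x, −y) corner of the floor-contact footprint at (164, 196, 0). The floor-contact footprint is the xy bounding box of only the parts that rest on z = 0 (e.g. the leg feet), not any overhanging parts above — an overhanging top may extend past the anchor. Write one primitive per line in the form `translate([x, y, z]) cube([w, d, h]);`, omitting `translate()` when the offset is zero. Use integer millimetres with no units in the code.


translate([164, 196, 0]) cube([3189, 1591, 66]);


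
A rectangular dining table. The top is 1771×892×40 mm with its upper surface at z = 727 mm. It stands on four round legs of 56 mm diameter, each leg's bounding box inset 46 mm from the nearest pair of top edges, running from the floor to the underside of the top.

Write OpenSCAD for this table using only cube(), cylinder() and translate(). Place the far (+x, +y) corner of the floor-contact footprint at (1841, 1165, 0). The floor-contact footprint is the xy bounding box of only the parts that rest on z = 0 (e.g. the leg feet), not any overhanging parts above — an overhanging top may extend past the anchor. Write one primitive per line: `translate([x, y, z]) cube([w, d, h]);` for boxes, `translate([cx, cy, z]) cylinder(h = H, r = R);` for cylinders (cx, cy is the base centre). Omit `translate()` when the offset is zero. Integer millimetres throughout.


translate([116, 319, 687]) cube([1771, 892, 40]);
translate([190, 393, 0]) cylinder(h = 687, r = 28);
translate([1813, 393, 0]) cylinder(h = 687, r = 28);
translate([190, 1137, 0]) cylinder(h = 687, r = 28);
translate([1813, 1137, 0]) cylinder(h = 687, r = 28);


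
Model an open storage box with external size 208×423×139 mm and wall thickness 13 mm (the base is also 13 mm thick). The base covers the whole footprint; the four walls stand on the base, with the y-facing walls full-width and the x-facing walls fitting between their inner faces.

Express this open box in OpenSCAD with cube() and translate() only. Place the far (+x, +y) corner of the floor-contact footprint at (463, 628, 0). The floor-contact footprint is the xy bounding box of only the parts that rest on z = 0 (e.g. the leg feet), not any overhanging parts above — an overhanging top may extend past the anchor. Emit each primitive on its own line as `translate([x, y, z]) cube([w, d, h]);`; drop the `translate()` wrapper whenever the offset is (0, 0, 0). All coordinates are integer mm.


translate([255, 205, 0]) cube([208, 423, 13]);
translate([255, 205, 13]) cube([208, 13, 126]);
translate([255, 615, 13]) cube([208, 13, 126]);
translate([255, 218, 13]) cube([13, 397, 126]);
translate([450, 218, 13]) cube([13, 397, 126]);


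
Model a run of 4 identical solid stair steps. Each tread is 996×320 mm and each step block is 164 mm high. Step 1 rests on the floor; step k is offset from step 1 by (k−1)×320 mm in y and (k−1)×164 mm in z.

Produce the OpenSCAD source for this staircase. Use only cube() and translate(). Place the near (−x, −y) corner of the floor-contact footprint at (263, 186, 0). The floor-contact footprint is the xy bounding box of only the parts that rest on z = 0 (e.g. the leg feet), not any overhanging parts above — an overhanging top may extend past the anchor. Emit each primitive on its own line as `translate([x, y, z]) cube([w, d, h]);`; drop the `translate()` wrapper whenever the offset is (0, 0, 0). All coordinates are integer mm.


translate([263, 186, 0]) cube([996, 320, 164]);
translate([263, 506, 164]) cube([996, 320, 164]);
translate([263, 826, 328]) cube([996, 320, 164]);
translate([263, 1146, 492]) cube([996, 320, 164]);


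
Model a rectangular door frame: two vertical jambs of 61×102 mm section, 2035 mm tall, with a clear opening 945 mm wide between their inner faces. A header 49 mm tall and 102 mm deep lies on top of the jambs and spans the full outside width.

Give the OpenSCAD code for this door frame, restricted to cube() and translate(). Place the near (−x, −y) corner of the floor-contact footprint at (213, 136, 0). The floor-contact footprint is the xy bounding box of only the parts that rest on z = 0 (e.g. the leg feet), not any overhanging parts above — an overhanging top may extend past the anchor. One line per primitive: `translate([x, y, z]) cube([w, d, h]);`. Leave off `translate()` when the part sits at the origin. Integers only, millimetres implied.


translate([213, 136, 0]) cube([61, 102, 2035]);
translate([1219, 136, 0]) cube([61, 102, 2035]);
translate([213, 136, 2035]) cube([1067, 102, 49]);


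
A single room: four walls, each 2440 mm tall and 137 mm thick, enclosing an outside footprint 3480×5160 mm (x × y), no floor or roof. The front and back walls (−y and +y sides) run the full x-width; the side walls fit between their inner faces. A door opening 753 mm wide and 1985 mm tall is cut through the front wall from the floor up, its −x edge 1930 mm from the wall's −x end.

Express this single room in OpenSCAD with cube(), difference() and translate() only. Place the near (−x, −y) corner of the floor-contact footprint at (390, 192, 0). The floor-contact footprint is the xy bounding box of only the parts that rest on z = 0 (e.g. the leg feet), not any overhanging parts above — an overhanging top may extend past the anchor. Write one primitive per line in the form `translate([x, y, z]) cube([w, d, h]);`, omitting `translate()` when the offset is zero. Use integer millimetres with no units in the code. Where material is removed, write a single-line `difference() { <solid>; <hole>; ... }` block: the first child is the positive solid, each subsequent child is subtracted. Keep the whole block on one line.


difference() { translate([390, 192, 0]) cube([3480, 137, 2440]); translate([2320, 192, 0]) cube([753, 137, 1985]); }
translate([390, 5215, 0]) cube([3480, 137, 2440]);
translate([390, 329, 0]) cube([137, 4886, 2440]);
translate([3733, 329, 0]) cube([137, 4886, 2440]);


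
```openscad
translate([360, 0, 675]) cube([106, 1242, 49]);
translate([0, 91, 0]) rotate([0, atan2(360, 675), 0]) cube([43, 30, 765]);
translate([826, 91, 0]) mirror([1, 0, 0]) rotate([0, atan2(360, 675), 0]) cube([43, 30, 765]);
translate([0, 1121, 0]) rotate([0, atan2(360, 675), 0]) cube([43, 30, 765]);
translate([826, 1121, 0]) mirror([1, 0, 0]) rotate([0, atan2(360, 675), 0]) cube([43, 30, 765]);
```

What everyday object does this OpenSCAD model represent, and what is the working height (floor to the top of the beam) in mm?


A sawhorse. The overall height is 724 mm.

A beam across two mirrored pairs of raked legs — a sawhorse. The beam's underside is at z = 675 (matching the legs' vertical rise in atan2(360, 675)) and the beam is 49 mm tall, so its top is at 675 + 49 = 724 mm. The raked legs top out at the beam's underside, so that is the highest point.


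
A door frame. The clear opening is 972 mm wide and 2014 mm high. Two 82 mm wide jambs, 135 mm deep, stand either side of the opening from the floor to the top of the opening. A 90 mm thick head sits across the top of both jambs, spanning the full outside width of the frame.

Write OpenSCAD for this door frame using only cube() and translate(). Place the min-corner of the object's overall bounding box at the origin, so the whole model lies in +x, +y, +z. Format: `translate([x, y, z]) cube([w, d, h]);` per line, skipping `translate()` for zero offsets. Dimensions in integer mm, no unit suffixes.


cube([82, 135, 2014]);
translate([1054, 0, 0]) cube([82, 135, 2014]);
translate([0, 0, 2014]) cube([1136, 135, 90]);


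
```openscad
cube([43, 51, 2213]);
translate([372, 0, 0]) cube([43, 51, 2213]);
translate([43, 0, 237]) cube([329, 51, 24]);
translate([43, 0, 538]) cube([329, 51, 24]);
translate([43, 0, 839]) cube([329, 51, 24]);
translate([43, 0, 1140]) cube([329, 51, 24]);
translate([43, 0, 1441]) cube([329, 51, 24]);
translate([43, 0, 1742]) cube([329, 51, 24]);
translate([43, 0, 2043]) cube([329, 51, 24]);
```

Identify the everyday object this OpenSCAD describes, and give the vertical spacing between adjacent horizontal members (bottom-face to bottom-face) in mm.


A ladder. The rung spacing is 301 mm.

Two tall 43×51 posts with 7 short bars between them — a ladder. Adjacent rungs sit at z = 237 and z = 538, so the spacing is 538 − 237 = 301 mm.


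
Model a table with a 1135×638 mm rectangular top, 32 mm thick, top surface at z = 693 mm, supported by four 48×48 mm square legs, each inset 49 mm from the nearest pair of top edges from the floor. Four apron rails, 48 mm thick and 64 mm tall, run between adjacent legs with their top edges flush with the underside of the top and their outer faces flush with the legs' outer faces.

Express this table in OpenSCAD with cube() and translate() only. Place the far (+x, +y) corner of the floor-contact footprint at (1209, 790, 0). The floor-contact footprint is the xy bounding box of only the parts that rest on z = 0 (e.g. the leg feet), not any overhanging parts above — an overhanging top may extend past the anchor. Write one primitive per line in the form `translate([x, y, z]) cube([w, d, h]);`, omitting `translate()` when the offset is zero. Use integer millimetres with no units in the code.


// leg_h = 693 - 32 = 661
// apron z = 661 - 64 = 597
translate([123, 201, 661]) cube([1135, 638, 32]);
translate([172, 250, 0]) cube([48, 48, 661]);
translate([1161, 250, 0]) cube([48, 48, 661]);
translate([172, 742, 0]) cube([48, 48, 661]);
translate([1161, 742, 0]) cube([48, 48, 661]);
translate([220, 250, 597]) cube([941, 48, 64]);
translate([220, 742, 597]) cube([941, 48, 64]);
translate([172, 298, 597]) cube([48, 444, 64]);
translate([1161, 298, 597]) cube([48, 444, 64]);


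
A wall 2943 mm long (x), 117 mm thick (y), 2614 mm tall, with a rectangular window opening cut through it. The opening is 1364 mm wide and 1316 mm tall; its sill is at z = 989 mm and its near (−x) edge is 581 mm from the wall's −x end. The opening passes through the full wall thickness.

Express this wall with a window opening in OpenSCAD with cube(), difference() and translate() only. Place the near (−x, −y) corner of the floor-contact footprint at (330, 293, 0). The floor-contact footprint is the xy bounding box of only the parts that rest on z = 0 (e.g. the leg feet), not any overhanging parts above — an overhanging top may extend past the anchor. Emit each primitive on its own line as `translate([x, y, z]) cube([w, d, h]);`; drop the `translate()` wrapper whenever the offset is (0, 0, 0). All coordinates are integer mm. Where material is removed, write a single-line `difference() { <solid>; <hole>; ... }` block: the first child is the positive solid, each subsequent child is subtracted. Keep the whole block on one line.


difference() { translate([330, 293, 0]) cube([2943, 117, 2614]); translate([911, 293, 989]) cube([1364, 117, 1316]); }


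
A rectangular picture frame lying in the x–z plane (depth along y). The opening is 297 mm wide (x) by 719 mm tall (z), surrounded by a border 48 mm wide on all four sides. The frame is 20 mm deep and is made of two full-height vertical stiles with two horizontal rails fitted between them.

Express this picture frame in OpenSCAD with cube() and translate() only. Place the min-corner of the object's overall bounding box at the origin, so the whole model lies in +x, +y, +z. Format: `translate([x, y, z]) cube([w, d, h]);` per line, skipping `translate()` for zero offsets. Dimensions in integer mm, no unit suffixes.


cube([48, 20, 815]);
translate([345, 0, 0]) cube([48, 20, 815]);
translate([48, 0, 0]) cube([297, 20, 48]);
translate([48, 0, 767]) cube([297, 20, 48]);


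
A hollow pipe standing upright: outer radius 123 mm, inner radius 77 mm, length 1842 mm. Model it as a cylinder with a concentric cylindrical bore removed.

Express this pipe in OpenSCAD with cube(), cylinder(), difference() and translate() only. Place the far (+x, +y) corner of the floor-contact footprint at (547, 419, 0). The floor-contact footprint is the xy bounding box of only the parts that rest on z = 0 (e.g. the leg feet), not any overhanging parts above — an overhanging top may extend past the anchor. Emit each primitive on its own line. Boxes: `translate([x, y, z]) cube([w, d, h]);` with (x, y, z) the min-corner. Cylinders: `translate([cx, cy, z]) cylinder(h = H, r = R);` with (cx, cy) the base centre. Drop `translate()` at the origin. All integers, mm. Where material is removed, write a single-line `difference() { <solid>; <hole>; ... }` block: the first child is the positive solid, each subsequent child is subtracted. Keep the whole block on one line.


difference() { translate([424, 296, 0]) cylinder(h = 1842, r = 123); translate([424, 296, 0]) cylinder(h = 1842, r = 77); }


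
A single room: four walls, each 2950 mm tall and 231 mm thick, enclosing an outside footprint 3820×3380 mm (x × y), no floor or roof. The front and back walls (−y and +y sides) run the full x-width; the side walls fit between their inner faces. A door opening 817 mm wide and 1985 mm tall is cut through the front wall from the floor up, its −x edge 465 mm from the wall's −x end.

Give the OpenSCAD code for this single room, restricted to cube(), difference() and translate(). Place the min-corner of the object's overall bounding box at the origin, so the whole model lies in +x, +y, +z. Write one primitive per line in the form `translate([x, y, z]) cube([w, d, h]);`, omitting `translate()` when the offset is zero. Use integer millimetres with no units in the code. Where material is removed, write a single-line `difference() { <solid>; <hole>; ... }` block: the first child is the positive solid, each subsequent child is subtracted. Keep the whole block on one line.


difference() { cube([3820, 231, 2950]); translate([465, 0, 0]) cube([817, 231, 1985]); }
translate([0, 3149, 0]) cube([3820, 231, 2950]);
translate([0, 231, 0]) cube([231, 2918, 2950]);
translate([3589, 231, 0]) cube([231, 2918, 2950]);


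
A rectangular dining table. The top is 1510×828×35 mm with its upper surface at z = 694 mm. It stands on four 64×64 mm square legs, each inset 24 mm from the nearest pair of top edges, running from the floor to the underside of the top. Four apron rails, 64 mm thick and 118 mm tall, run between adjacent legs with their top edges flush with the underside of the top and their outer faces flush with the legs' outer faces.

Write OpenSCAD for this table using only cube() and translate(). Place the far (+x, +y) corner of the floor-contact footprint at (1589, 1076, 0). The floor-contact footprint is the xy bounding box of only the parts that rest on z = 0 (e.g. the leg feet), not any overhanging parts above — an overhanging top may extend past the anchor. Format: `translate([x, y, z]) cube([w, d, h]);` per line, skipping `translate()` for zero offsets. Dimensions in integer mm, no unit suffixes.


translate([103, 272, 659]) cube([1510, 828, 35]);
translate([127, 296, 0]) cube([64, 64, 659]);
translate([1525, 296, 0]) cube([64, 64, 659]);
translate([127, 1012, 0]) cube([64, 64, 659]);
translate([1525, 1012, 0]) cube([64, 64, 659]);
translate([191, 296, 541]) cube([1334, 64, 118]);
translate([191, 1012, 541]) cube([1334, 64, 118]);
translate([127, 360, 541]) cube([64, 652, 118]);
translate([1525, 360, 541]) cube([64, 652, 118]);


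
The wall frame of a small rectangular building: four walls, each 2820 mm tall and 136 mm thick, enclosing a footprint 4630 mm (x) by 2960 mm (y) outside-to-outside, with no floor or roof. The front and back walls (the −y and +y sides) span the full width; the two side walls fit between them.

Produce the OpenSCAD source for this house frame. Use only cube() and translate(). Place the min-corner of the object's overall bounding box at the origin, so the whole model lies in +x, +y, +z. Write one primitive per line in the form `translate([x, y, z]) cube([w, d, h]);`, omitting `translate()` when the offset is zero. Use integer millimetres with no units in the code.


cube([4630, 136, 2820]);
translate([0, 2824, 0]) cube([4630, 136, 2820]);
translate([0, 136, 0]) cube([136, 2688, 2820]);
translate([4494, 136, 0]) cube([136, 2688, 2820]);


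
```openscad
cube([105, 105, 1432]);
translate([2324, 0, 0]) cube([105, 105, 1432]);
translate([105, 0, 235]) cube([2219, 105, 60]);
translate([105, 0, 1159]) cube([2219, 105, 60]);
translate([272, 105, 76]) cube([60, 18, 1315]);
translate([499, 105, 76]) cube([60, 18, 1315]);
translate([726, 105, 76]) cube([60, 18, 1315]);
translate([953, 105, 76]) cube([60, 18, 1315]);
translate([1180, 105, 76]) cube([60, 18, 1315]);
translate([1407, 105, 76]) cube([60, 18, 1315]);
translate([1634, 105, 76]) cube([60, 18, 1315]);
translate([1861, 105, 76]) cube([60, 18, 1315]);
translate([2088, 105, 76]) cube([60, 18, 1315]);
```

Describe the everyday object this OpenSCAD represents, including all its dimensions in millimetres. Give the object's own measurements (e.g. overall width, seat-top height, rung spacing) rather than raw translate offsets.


A fence section. Two 105×105 mm posts, 1432 mm tall, stand on the floor with a clear span of 2219 mm between their inner faces. Two horizontal rails of 105×60 mm section span the gap between the posts with their undersides at z = 235 mm and z = 1159 mm, flush with the posts' −y face. 9 pickets, each 60 mm wide, 18 mm thick and 1315 mm tall, are fixed to the +y face of the rails with their bottoms at z = 76 mm, spaced across the span with a 167 mm gap after the −x post and between neighbouring pickets, with 176 mm left before the +x post.


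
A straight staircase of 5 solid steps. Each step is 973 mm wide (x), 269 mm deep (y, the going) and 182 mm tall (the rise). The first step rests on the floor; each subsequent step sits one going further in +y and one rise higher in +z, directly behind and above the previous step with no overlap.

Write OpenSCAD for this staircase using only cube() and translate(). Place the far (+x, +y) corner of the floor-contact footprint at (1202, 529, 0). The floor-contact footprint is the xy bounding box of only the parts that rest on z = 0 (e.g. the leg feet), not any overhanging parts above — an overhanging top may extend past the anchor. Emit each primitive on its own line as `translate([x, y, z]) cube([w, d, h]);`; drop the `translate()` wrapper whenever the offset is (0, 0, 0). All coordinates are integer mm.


translate([229, 260, 0]) cube([973, 269, 182]);
translate([229, 529, 182]) cube([973, 269, 182]);
translate([229, 798, 364]) cube([973, 269, 182]);
translate([229, 1067, 546]) cube([973, 269, 182]);
translate([229, 1336, 728]) cube([973, 269, 182]);


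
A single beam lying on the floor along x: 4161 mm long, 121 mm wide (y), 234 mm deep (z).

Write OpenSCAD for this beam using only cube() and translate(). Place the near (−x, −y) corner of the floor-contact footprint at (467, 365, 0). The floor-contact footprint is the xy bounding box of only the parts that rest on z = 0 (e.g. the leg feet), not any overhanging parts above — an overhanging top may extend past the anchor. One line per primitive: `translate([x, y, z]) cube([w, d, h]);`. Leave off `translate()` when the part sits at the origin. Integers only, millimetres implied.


translate([467, 365, 0]) cube([4161, 121, 234]);


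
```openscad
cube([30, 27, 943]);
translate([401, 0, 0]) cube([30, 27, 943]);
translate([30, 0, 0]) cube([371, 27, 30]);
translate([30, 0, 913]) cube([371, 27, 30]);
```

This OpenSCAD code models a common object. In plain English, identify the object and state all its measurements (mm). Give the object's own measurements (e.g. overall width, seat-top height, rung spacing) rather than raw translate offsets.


A rectangular picture frame lying in the x–z plane (depth along y). The opening is 371 mm wide (x) by 883 mm tall (z), surrounded by a border 30 mm wide on all four sides. The frame is 27 mm deep and is made of two full-height vertical stiles with two horizontal rails fitted between them.


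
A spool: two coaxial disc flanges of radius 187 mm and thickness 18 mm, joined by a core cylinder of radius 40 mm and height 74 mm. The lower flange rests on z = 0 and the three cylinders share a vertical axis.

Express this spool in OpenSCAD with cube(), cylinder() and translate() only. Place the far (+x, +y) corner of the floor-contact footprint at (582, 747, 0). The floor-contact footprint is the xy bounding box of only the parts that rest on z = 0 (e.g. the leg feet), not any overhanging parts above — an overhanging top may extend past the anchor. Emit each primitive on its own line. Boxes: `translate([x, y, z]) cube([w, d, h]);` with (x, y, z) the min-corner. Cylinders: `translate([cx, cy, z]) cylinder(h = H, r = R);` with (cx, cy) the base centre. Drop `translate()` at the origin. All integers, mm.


translate([395, 560, 0]) cylinder(h = 18, r = 187);
translate([395, 560, 18]) cylinder(h = 74, r = 40);
translate([395, 560, 92]) cylinder(h = 18, r = 187);


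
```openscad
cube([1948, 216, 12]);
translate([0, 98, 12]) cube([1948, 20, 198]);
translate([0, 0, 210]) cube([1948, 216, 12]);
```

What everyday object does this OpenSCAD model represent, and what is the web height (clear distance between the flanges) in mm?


An I-beam. The web height is 198 mm.

Two wide flanges with a thin centred web — an I-beam. Overall 222 mm minus two 12 mm flanges gives a web of 222 − 2·12 = 198 mm.


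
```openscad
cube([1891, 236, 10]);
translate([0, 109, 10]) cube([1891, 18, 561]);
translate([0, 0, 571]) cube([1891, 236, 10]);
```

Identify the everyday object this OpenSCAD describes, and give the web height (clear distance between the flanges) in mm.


An I-beam. The web height is 561 mm.

Two wide flanges with a thin centred web — an I-beam. Overall 581 mm minus two 10 mm flanges gives a web of 581 − 2·10 = 561 mm.


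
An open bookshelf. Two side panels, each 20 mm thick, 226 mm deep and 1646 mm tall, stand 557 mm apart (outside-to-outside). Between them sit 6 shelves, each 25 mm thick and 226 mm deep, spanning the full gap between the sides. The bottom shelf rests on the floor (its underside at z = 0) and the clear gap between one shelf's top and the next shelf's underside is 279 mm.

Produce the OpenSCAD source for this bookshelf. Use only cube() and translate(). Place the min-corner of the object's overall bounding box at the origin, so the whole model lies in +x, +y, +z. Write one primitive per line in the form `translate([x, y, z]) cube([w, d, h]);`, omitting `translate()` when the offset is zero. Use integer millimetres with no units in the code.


cube([20, 226, 1646]);
translate([537, 0, 0]) cube([20, 226, 1646]);
translate([20, 0, 0]) cube([517, 226, 25]);
translate([20, 0, 304]) cube([517, 226, 25]);
translate([20, 0, 608]) cube([517, 226, 25]);
translate([20, 0, 912]) cube([517, 226, 25]);
translate([20, 0, 1216]) cube([517, 226, 25]);
translate([20, 0, 1520]) cube([517, 226, 25]);


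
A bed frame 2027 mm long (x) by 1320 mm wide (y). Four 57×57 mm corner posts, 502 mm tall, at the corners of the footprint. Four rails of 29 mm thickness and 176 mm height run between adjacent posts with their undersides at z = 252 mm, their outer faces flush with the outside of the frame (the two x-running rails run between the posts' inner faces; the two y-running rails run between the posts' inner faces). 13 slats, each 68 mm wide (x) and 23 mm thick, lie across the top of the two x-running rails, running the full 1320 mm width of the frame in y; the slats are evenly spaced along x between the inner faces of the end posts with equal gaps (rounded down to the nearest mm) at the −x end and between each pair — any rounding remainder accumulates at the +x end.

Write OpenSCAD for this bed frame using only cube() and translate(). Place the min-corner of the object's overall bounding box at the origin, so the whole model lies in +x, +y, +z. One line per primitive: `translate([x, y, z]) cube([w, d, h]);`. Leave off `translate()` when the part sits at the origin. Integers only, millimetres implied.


// slat z = rail_z + rail_h = 252 + 176 = 428
// slat gap = ⌊(1913 − 13·68) / 14⌋ = 73
cube([57, 57, 502]);
translate([0, 1263, 0]) cube([57, 57, 502]);
translate([1970, 0, 0]) cube([57, 57, 502]);
translate([1970, 1263, 0]) cube([57, 57, 502]);
translate([57, 0, 252]) cube([1913, 29, 176]);
translate([57, 1291, 252]) cube([1913, 29, 176]);
translate([0, 57, 252]) cube([29, 1206, 176]);
translate([1998, 57, 252]) cube([29, 1206, 176]);
translate([130, 0, 428]) cube([68, 1320, 23]);
translate([271, 0, 428]) cube([68, 1320, 23]);
translate([412, 0, 428]) cube([68, 1320, 23]);
translate([553, 0, 428]) cube([68, 1320, 23]);
translate([694, 0, 428]) cube([68, 1320, 23]);
translate([835, 0, 428]) cube([68, 1320, 23]);
translate([976, 0, 428]) cube([68, 1320, 23]);
translate([1117, 0, 428]) cube([68, 1320, 23]);
translate([1258, 0, 428]) cube([68, 1320, 23]);
translate([1399, 0, 428]) cube([68, 1320, 23]);
translate([1540, 0, 428]) cube([68, 1320, 23]);
translate([1681, 0, 428]) cube([68, 1320, 23]);
translate([1822, 0, 428]) cube([68, 1320, 23]);


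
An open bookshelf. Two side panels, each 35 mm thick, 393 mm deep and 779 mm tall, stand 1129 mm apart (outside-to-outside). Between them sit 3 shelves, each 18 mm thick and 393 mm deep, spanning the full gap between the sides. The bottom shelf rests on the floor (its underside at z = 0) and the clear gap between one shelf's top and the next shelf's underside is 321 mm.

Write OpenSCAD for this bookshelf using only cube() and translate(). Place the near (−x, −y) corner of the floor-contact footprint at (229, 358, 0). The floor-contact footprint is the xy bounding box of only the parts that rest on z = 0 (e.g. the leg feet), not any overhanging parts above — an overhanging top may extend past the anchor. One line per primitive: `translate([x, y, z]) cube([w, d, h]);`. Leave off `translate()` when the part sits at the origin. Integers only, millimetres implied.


translate([229, 358, 0]) cube([35, 393, 779]);
translate([1323, 358, 0]) cube([35, 393, 779]);
translate([264, 358, 0]) cube([1059, 393, 18]);
translate([264, 358, 339]) cube([1059, 393, 18]);
translate([264, 358, 678]) cube([1059, 393, 18]);


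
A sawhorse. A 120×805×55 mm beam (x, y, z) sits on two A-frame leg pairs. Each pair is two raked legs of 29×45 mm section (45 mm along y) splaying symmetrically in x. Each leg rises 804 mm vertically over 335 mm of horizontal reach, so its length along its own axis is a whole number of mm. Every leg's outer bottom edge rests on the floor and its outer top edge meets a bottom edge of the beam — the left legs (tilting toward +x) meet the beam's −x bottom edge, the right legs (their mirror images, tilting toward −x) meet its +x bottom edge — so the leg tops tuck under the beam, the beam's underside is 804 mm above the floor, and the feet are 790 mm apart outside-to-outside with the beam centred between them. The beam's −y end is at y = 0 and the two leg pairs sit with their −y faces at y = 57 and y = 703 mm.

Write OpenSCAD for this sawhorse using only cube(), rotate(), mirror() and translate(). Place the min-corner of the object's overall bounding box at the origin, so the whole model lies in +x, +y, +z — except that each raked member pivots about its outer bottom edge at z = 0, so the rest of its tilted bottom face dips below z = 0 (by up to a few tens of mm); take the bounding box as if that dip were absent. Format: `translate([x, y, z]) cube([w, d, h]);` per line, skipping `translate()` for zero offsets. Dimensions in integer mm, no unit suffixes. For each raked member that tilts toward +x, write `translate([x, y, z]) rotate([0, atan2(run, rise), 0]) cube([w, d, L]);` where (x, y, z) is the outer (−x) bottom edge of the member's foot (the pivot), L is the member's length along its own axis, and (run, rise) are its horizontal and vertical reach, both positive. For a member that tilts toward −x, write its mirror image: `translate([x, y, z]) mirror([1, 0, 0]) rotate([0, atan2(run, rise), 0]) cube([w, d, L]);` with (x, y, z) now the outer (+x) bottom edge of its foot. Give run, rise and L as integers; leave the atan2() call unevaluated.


translate([335, 0, 804]) cube([120, 805, 55]);
translate([0, 57, 0]) rotate([0, atan2(335, 804), 0]) cube([29, 45, 871]);
translate([790, 57, 0]) mirror([1, 0, 0]) rotate([0, atan2(335, 804), 0]) cube([29, 45, 871]);
translate([0, 703, 0]) rotate([0, atan2(335, 804), 0]) cube([29, 45, 871]);
translate([790, 703, 0]) mirror([1, 0, 0]) rotate([0, atan2(335, 804), 0]) cube([29, 45, 871]);


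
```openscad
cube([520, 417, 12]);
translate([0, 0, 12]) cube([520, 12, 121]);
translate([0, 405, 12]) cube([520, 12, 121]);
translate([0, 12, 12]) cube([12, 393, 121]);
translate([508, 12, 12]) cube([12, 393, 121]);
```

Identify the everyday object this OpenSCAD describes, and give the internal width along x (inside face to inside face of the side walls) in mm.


An open box. The internal width is 496 mm.

A 520×417 base slab with four walls standing on it — an open box. The base is 520 mm wide and the walls are 12 mm thick, so the internal width is 520 − 2 × 12 = 496 mm.


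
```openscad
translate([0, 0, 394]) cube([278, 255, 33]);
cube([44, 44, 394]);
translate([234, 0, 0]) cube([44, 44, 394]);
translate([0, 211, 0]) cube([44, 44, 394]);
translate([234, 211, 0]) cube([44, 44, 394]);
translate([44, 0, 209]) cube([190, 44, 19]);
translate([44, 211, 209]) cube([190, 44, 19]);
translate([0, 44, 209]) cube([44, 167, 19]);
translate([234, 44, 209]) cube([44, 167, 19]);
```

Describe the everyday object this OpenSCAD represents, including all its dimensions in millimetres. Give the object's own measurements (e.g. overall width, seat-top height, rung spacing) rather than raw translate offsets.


A simple wooden stool: a rectangular seat 278 mm (x) by 255 mm (y), 33 mm thick, top face at z = 427 mm, on four square legs, each 44×44 mm in cross-section. The legs rest on z = 0, each flush with a corner of the seat. Four stretchers, 44 mm wide and 19 mm tall, connect adjacent legs with their undersides at z = 209 mm, each running between the inner faces of the legs it joins and aligned with the legs' outer faces on the other axis.


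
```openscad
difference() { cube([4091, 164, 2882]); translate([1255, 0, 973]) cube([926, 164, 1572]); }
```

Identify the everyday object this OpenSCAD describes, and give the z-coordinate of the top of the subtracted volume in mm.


A wall with a window opening. The window head height is 2545 mm.

A wall with a rectangular opening subtracted — a window. Sill at z = 973, opening 1572 mm tall, so the head is at 973 + 1572 = 2545 mm.
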